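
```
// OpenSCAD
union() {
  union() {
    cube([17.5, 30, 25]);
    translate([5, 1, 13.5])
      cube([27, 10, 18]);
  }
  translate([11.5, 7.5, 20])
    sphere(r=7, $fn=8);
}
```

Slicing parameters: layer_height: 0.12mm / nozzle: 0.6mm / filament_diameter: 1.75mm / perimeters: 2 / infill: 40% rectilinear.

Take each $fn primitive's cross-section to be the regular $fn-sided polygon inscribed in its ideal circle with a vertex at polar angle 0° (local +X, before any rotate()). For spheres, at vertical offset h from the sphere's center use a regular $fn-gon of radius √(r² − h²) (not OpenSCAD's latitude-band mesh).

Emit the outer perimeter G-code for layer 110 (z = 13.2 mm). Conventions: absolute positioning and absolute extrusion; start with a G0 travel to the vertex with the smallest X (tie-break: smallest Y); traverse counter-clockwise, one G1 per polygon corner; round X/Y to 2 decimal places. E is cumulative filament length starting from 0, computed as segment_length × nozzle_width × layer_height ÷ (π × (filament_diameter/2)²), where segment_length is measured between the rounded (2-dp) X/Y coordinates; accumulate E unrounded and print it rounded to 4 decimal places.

At z = 13.2 mm: the 17.5×30 cube contributes its full rectangle; the cube at (5, 1) does not reach this height (z outside [13.5, 31.5]); Taking the union: only the 17.5×30 cube is present, so the union is just that shape — 1 connected region; the r=7 sphere at (11.5, 7.5) contributes a regular 8-gon of circumradius √(7²−6.8²) = 1.661; Taking the union: the r=7 sphere at (11.5, 7.5) lies entirely inside that combined region, so the union is just that combined region — 1 connected region. The outline is a single polygon with 4 vertices. Extrusion per mm of travel: 0.6 × 0.12 / (π × 0.875²) = 0.029934. Accumulating E over each segment gives final E = 2.8437.

G0 X0.00 Y0.00 Z13.20
G1 X17.50 Y0.00 E0.5238
G1 X17.50 Y30.00 E1.4219
G1 X0.00 Y30.00 E1.9457
G1 X0.00 Y0.00 E2.8437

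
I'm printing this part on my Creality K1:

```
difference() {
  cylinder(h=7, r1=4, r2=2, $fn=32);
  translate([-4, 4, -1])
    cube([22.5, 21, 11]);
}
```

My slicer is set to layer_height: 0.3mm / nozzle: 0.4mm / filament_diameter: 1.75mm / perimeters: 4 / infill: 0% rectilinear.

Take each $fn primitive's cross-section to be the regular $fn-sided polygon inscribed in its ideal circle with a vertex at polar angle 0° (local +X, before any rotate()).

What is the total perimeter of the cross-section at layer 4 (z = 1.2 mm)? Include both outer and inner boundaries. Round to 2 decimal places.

22.94 mm

At z = 1.2 mm: the cone (r1=4→r2=2) has section circumradius 3.657 here — a regular 32-gon (perimeter = 2·32·3.657·sin(180°/32) = 22.94 mm); the 22.5×21 cube at (-4, 4) contributes its full rectangle (perimeter 87.00 mm); Taking the first minus the rest: starting from the cone, the 22.5×21 cube at (-4, 4) misses the remaining region (no effect) — boundary = 22.94 mm. Overall, the cross-section is a single solid region. Total boundary length (outer) = 22.94 mm.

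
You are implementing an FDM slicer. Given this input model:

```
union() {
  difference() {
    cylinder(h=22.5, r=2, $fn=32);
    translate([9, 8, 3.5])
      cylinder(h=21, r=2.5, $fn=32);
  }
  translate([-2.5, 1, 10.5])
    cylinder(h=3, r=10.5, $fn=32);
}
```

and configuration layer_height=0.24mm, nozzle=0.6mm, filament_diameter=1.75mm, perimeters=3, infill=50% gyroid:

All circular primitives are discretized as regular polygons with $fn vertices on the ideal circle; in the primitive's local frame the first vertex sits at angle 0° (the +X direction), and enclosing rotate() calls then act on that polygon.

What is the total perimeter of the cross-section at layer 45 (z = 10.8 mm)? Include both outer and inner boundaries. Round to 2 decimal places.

At z = 10.8 mm: the cylinder: section is a regular 32-gon, circumradius r=2 (perimeter = 2·32·2.000·sin(180°/32) = 12.55 mm); the cylinder at (9, 8): section is a regular 32-gon, circumradius r=2.5 (perimeter = 2·32·2.500·sin(180°/32) = 15.68 mm); After the difference (first − rest): starting from the r=2 cylinder, the r=2.5 cylinder at (9, 8) misses the remaining region (no effect) — boundary = 12.55 mm; the cylinder at (-2.5, 1): section is a regular 32-gon, circumradius r=10.5 (perimeter = 2·32·10.500·sin(180°/32) = 65.87 mm); Merging all regions: the result so far lies entirely inside the r=10.5 cylinder at (-2.5, 1), so the union is just the r=10.5 cylinder at (-2.5, 1) — boundary = 65.87 mm. Overall, the cross-section is a single solid region. Total boundary length (outer) = 65.87 mm.

65.87 mm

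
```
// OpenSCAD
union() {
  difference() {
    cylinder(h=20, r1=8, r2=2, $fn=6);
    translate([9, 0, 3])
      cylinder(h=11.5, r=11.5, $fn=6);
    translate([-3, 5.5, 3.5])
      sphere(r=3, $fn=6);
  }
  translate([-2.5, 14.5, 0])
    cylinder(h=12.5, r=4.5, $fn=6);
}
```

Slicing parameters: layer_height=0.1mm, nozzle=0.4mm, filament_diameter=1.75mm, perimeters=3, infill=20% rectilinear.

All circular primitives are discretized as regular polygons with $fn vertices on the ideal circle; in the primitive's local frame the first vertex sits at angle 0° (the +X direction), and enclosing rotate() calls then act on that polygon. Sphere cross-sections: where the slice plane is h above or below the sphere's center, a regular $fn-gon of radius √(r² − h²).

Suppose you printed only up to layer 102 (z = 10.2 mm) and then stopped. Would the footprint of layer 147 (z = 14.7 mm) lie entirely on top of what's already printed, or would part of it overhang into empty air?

Compare the two slices. At z = 10.2: the cone: at t=0.510 of its height the radius interpolates to r₁+(r₂−r₁)t = 4.940, giving a regular 6-gon of that circumradius (area = (6/2)·4.940²·sin(360°/6) = 63.40 mm²); the r=11.5 cylinder at (9, 0) gives a regular 6-gon of circumradius 11.5 (constant along its height) (area = (6/2)·11.500²·sin(360°/6) = 343.60 mm²); the sphere at (-3, 5.5) does not reach this height (|z−center|=6.700 > r=3); Taking the first minus the rest: starting from the cone (63.40 mm²), the r=11.5 cylinder at (9, 0) partially overlaps it — only the 42.52 mm² overlap (of its 343.60 mm²) is removed, clipping the outline — area = 20.88 mm²; the cylinder at (-2.5, 14.5): section is a regular 6-gon, circumradius r=4.5 (area = (6/2)·4.500²·sin(360°/6) = 52.61 mm²); Merging all regions: the 2 present regions are separate (no shared area or edge), so areas and boundary lengths simply add and each stays a separate island — area = 73.49 mm². At z = 14.7: the cone (r1=8→r2=2) has section circumradius 3.590 here — a regular 6-gon (area = (6/2)·3.590²·sin(360°/6) = 33.48 mm²); the cylinder at (9, 0) is not intersected at this z (z outside [3, 14.5]); the sphere at (-3, 5.5) does not reach this height (|z−center|=11.200 > r=3); Subtracting the remaining from the first: none of the subtracted shapes is present at this height, so the cone is unchanged — area = 33.48 mm²; the cylinder at (-2.5, 14.5) is not intersected at this z (z outside [0, 12.5]); Combining (union): only that combined region is present, so the union is just that shape — area = 33.48 mm². Checking containment: at z = 14.7 the cross-section extends beyond the z = 10.2 cross-section by about 26.71 mm².

part overhangs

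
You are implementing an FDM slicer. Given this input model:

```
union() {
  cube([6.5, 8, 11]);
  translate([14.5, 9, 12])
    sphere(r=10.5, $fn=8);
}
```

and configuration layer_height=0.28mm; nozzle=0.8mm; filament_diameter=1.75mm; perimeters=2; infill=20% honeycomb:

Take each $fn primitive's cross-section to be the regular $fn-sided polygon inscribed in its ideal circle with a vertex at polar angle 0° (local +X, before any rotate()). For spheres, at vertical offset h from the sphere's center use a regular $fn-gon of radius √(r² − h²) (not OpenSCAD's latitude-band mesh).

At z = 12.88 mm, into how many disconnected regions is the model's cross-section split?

1

At z = 12.88 mm: the cube is not intersected at this z (z outside [0, 11]); the r=10.5 sphere at (14.5, 9) contributes a regular 8-gon of circumradius √(10.5²−0.88²) = 10.463; Combining (union): only the r=10.5 sphere at (14.5, 9) is present, so the union is just that shape — 1 connected region. The result has 1 disconnected region.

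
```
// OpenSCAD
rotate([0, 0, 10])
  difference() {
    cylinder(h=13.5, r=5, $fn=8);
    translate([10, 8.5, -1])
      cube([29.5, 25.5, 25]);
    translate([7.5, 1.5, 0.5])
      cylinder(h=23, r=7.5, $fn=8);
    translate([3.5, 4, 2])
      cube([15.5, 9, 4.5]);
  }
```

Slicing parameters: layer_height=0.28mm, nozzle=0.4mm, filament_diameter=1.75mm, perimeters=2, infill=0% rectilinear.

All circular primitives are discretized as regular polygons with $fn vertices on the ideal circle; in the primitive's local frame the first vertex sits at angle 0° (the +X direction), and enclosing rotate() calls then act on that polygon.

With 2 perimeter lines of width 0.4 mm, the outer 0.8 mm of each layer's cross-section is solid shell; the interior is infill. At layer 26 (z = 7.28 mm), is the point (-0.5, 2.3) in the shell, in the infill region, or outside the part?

At z = 7.28 mm: the r=5 cylinder contributes a regular 8-gon of circumradius 5; the 29.5×25.5 cube at (10, 8.5) contributes its full rectangle; the r=7.5 cylinder at (7.5, 1.5) contributes a regular 8-gon of circumradius 7.5; the cube at (3.5, 4) is absent (z outside [2, 6.5]); After the difference (first − rest): starting from the r=5 cylinder, the 29.5×25.5 cube at (10, 8.5) misses the remaining region (no effect); the r=7.5 cylinder at (7.5, 1.5) partially overlaps it — only the 25.69 mm² overlap (of its 159.10 mm²) is removed, clipping the outline — 1 connected region; (whole slice rotated 10° about Z — lengths, areas and connectivity unchanged). Overall, the cross-section is a single solid region. Undo the 10° rotation: the query point maps to (-0.093, 2.352) in the un-rotated model frame. The nearest boundary edge runs (1.24, 4.49)→(0.00, 1.50); distance from the point to it = 0.41 mm. The point is inside the cross-section, 0.41 mm from the nearest boundary — within the 0.8 mm shell band (2 × 0.4).

shell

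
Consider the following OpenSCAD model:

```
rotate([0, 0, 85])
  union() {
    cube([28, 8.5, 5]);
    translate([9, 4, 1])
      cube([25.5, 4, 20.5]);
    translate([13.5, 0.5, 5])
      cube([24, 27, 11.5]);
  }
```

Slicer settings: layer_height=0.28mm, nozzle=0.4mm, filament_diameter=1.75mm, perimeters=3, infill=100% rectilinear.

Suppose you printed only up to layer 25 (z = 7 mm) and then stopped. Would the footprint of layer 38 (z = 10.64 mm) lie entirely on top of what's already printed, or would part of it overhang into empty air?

Compare the two slices. At z = 7: the cube is absent (z outside [0, 5]); the cube at (9, 4) (footprint 25.5×4) is included at this height (area 102.00 mm²); the 24×27 cube at (13.5, 0.5) contributes its full rectangle (area 648.00 mm²); Taking the union: the regions partially overlap — summed areas 750.00 mm² minus the doubly-counted overlap 84.00 mm² gives 666.00 mm² — area = 666.00 mm²; (whole slice rotated 85° about Z — lengths, areas and connectivity unchanged). At z = 10.64: the cube does not reach this height (z outside [0, 5]); the cube at (9, 4) (footprint 25.5×4) is included at this height (area 102.00 mm²); the 24×27 cube at (13.5, 0.5) contributes its full rectangle (area 648.00 mm²); Taking the union: the regions partially overlap — summed areas 750.00 mm² minus the doubly-counted overlap 84.00 mm² gives 666.00 mm² — area = 666.00 mm²; (rotated 85° about Z; rotation is an isometry so areas/perimeters/island counts are preserved). Checking containment: the cross-section at z = 10.64 is a subset of the cross-section at z = 7.

entirely on top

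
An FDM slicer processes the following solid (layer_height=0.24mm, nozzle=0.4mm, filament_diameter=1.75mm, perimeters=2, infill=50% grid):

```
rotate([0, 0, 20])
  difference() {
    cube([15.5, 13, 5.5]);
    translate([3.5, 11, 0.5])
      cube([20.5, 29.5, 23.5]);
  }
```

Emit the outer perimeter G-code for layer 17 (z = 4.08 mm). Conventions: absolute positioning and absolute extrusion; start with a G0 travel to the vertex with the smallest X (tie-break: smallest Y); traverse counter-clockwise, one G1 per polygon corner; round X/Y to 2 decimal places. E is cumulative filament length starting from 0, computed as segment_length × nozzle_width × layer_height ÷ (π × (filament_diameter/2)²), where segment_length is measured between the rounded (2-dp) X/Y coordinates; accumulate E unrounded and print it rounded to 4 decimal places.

At z = 4.08 mm: the cube (footprint 15.5×13) is included at this height; the cube at (3.5, 11) is present — its section is the full 20.5×29.5 rectangle; After the difference (first − rest): starting from the 15.5×13 cube, the 20.5×29.5 cube at (3.5, 11) partially overlaps it — only the 24.00 mm² overlap (of its 604.75 mm²) is removed, clipping the outline — 1 connected region; (whole slice rotated 20° about Z — lengths, areas and connectivity unchanged). The outline is a single polygon with 6 vertices. Extrusion per mm of travel: 0.4 × 0.24 / (π × 0.875²) = 0.039912. Accumulating E over each segment gives final E = 2.2755.

G0 X-4.45 Y12.22 Z4.08
G1 X0.00 Y0.00 E0.5191
G1 X14.57 Y5.30 E1.1379
G1 X10.80 Y15.64 E1.5771
G1 X-0.47 Y11.53 E2.0559
G1 X-1.16 Y13.41 E2.1358
G1 X-4.45 Y12.22 E2.2755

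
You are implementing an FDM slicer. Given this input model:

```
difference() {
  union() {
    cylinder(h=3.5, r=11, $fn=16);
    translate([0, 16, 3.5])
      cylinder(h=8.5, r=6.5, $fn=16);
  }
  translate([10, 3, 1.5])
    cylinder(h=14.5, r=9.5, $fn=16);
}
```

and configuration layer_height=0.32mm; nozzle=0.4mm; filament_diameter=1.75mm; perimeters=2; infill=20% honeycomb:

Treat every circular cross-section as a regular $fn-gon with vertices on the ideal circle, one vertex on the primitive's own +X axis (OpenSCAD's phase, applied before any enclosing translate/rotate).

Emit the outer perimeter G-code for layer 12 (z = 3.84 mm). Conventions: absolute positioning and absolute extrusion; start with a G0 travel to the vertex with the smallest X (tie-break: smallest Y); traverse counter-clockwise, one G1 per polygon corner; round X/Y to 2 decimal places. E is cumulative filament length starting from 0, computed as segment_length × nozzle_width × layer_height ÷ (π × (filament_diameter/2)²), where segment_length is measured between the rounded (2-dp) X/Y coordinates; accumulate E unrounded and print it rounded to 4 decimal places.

At z = 3.84 mm: the cylinder is not intersected at this z (z outside [0, 3.5]); the cylinder at (0, 16): section is a regular 16-gon, circumradius r=6.5; Taking the union: only the r=6.5 cylinder at (0, 16) is present, so the union is just that shape — 1 connected region; the cylinder at (10, 3): section is a regular 16-gon, circumradius r=9.5; Subtracting the remaining from the first: starting from the result so far, the r=9.5 cylinder at (10, 3) misses the remaining region (no effect) — 1 connected region. The outline is a single polygon with 16 vertices. Extrusion per mm of travel: 0.4 × 0.32 / (π × 0.875²) = 0.053216. Accumulating E over each segment gives final E = 2.1608.

G0 X-6.50 Y16.00 Z3.84
G1 X-6.01 Y13.51 E0.1350
G1 X-4.60 Y11.40 E0.2701
G1 X-2.49 Y9.99 E0.4051
G1 X0.00 Y9.50 E0.5402
G1 X2.49 Y9.99 E0.6752
G1 X4.60 Y11.40 E0.8103
G1 X6.01 Y13.51 E0.9453
G1 X6.50 Y16.00 E1.0804
G1 X6.01 Y18.49 E1.2154
G1 X4.60 Y20.60 E1.3505
G1 X2.49 Y22.01 E1.4855
G1 X0.00 Y22.50 E1.6206
G1 X-2.49 Y22.01 E1.7556
G1 X-4.60 Y20.60 E1.8907
G1 X-6.01 Y18.49 E2.0257
G1 X-6.50 Y16.00 E2.1608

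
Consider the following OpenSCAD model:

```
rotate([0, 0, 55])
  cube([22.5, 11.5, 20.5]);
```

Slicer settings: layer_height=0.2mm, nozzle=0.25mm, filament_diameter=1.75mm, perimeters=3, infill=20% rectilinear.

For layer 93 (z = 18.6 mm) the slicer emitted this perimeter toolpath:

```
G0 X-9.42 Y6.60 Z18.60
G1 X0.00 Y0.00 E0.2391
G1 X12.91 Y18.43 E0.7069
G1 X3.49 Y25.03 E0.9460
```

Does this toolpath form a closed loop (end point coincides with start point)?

Start point (G0): (-9.42, 6.60). End point (last G1): the path does not return to the start — open.

no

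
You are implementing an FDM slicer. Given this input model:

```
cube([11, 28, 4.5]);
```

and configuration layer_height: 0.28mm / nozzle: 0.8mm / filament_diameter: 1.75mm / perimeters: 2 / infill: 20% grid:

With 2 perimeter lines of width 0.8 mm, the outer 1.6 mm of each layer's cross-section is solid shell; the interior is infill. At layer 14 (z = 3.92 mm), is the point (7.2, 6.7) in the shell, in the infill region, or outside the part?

At z = 3.92 mm: the 11×28 cube contributes its full rectangle. Overall, the cross-section is a single solid region. The nearest boundary edge runs (11.00, 0.00)→(11.00, 28.00); distance from the point to it = 3.80 mm. The point is inside the cross-section and 3.80 mm from the nearest boundary — more than the 1.6 mm shell width (2 × 0.8), so it's in the infill interior.

infill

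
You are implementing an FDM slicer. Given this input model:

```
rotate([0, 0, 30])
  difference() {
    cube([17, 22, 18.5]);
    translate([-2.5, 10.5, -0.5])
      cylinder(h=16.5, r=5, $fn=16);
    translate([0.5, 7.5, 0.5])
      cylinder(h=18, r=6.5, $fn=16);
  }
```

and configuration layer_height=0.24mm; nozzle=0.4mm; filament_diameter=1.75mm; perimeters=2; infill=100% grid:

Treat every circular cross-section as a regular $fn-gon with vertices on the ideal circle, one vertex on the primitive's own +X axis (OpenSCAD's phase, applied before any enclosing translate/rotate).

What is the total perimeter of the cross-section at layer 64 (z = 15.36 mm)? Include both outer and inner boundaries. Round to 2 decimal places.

85.96 mm

At z = 15.36 mm: the 17×22 cube contributes its full rectangle (perimeter 78.00 mm); the r=5 cylinder at (-2.5, 10.5) contributes a regular 16-gon of circumradius 5 (perimeter = 2·16·5.000·sin(180°/16) = 31.21 mm); the r=6.5 cylinder at (0.5, 7.5) gives a regular 16-gon of circumradius 6.5 (constant along its height) (perimeter = 2·16·6.500·sin(180°/16) = 40.58 mm); Subtracting the remaining from the first: starting from the 17×22 cube, the r=5 cylinder at (-2.5, 10.5) partially overlaps it — only the 14.67 mm² overlap (of its 76.54 mm²) is removed, clipping the outline; the r=6.5 cylinder at (0.5, 7.5) partially overlaps it — only the 56.91 mm² overlap (of its 129.35 mm²) is removed, clipping the outline — boundary = 85.96 mm; (rotated 30° about Z; rotation is an isometry so areas/perimeters/island counts are preserved). Overall, the cross-section is a single solid region. Total boundary length (outer) = 85.96 mm.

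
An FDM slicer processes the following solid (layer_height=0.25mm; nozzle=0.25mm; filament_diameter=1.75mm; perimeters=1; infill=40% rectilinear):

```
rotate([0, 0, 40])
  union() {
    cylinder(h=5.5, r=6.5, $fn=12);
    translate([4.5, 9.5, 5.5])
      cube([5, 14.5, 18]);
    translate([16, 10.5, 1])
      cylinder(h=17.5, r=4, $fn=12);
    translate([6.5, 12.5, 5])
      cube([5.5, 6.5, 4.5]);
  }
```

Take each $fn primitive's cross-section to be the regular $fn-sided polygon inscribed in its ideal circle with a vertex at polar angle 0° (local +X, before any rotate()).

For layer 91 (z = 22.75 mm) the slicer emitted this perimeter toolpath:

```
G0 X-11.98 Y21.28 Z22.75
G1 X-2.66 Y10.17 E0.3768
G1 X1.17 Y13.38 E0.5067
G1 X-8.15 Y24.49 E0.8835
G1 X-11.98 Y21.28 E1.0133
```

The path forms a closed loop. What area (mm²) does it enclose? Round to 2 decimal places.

Apply the shoelace formula to the sequence of (X, Y) vertices; enclosed area = 72.47 mm².

72.47 mm²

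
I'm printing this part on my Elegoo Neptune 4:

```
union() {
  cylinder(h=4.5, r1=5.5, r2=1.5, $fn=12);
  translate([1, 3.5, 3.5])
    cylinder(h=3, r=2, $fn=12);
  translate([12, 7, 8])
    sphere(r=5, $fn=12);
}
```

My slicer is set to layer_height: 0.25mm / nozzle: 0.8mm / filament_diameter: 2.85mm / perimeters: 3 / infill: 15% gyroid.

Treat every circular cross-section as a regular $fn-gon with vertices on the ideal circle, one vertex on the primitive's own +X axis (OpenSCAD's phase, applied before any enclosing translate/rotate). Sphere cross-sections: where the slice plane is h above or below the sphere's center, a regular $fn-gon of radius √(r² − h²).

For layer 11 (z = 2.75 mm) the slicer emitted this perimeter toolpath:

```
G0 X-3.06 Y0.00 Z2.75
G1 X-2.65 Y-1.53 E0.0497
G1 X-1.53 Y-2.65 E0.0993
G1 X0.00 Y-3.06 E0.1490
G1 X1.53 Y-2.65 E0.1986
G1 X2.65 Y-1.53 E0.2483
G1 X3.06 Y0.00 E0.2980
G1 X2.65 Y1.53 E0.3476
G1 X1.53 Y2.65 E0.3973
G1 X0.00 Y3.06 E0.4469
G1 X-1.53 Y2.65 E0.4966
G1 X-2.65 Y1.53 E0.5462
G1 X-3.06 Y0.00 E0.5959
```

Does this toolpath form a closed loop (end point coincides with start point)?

Start point (G0): (-3.06, 0.00). End point (last G1): the path returns to the start — closed.

yes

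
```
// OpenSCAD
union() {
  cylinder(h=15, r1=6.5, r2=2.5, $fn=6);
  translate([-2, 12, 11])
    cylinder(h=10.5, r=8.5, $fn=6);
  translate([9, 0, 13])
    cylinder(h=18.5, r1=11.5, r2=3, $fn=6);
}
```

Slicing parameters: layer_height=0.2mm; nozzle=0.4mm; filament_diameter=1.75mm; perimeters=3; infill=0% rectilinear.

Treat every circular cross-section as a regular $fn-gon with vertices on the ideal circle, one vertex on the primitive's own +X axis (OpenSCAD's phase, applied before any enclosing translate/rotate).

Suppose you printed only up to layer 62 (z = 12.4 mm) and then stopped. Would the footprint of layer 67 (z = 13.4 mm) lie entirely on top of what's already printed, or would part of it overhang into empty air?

part overhangs

Compare the two slices. At z = 12.4: the cone contributes a regular 6-gon of circumradius 3.193 (interpolated between r1=6.5 and r2=2.5 at t=0.827) (area = (6/2)·3.193²·sin(360°/6) = 26.49 mm²); the r=8.5 cylinder at (-2, 12) contributes a regular 6-gon of circumradius 8.5 (area = (6/2)·8.500²·sin(360°/6) = 187.71 mm²); the cone at (9, 0) is absent (z outside [13, 31.5]); Combining (union): the 2 present regions are separate (no shared area or edge), so areas and boundary lengths simply add and each stays a separate island — area = 214.20 mm². At z = 13.4: the cone (r1=6.5→r2=2.5) has section circumradius 2.927 here — a regular 6-gon (area = (6/2)·2.927²·sin(360°/6) = 22.25 mm²); the cylinder at (-2, 12): section is a regular 6-gon, circumradius r=8.5 (area = (6/2)·8.500²·sin(360°/6) = 187.71 mm²); the cone at (9, 0) (r1=11.5→r2=3) has section circumradius 11.316 here — a regular 6-gon (area = (6/2)·11.316²·sin(360°/6) = 332.70 mm²); Merging all regions: the regions partially overlap — summed areas 542.67 mm² minus the doubly-counted overlap 28.90 mm² gives 513.76 mm² — area = 513.76 mm². Checking containment: at z = 13.4 the cross-section extends beyond the z = 12.4 cross-section by about 301.31 mm².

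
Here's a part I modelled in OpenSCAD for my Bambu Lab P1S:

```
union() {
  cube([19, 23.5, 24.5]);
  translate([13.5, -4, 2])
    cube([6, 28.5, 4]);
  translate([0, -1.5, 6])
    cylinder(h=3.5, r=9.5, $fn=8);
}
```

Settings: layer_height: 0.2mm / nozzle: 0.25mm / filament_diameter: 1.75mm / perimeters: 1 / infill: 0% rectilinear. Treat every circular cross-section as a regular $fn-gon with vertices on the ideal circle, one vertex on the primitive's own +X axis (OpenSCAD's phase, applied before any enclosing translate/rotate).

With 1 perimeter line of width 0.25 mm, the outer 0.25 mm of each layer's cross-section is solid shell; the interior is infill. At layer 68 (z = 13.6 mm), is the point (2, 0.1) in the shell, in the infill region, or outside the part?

shell

At z = 13.6 mm: the cube (footprint 19×23.5) is included at this height; the cube at (13.5, -4) does not reach this height (z outside [2, 6]); the cylinder at (0, -1.5) is not intersected at this z (z outside [6, 9.5]); Taking the union: only the 19×23.5 cube is present, so the union is just that shape — 1 connected region. Overall, the cross-section is a single solid region. The nearest boundary edge runs (0.00, 0.00)→(19.00, 0.00); distance from the point to it = 0.10 mm. The point is inside the cross-section, 0.10 mm from the nearest boundary — within the 0.25 mm shell band (1 × 0.25).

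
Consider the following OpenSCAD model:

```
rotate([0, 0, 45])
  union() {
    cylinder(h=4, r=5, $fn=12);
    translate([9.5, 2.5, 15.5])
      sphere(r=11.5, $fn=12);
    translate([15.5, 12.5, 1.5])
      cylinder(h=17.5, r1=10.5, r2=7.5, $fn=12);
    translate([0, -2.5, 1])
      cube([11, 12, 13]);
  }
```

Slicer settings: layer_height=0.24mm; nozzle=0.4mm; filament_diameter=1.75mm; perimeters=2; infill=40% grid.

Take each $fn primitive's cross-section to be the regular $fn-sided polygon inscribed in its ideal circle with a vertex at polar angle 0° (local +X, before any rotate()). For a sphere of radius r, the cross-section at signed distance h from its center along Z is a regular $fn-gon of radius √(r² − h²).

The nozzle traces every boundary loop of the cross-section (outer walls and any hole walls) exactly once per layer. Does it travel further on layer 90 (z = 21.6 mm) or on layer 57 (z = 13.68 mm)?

layer 57 (z = 13.68 mm)

Layer 90 (z = 21.6): the cylinder is not intersected at this z (z outside [0, 4]); the r=11.5 sphere at (9.5, 2.5) slices to a regular 12-gon of circumradius 9.749 (√(r²−h²) with h=6.1 from center) (perimeter = 2·12·9.749·sin(180°/12) = 60.56 mm); the cone at (15.5, 12.5) is not intersected at this z (z outside [1.5, 19]); the cube at (0, -2.5) does not reach this height (z outside [1, 14]); Merging all regions: only the r=11.5 sphere at (9.5, 2.5) is present, so the union is just that shape — boundary = 60.56 mm; (whole slice rotated 45° about Z — lengths, areas and connectivity unchanged). So its perimeter = 60.56 mm. Layer 57 (z = 13.68): the cylinder is absent (z outside [0, 4]); the r=11.5 sphere at (9.5, 2.5) slices to a regular 12-gon of circumradius 11.355 (√(r²−h²) with h=1.82 from center) (perimeter = 2·12·11.355·sin(180°/12) = 70.53 mm); the cone at (15.5, 12.5) (r1=10.5→r2=7.5) has section circumradius 8.412 here — a regular 12-gon (perimeter = 2·12·8.412·sin(180°/12) = 52.25 mm); the 11×12 cube at (0, -2.5) contributes its full rectangle (perimeter 46.00 mm); Combining (union): the regions partially overlap (shared area 212.45 mm²), so the edge portions inside another operand are dropped and the merged outline is re-measured after clipping — boundary = 87.92 mm; (whole slice rotated 45° about Z — lengths, areas and connectivity unchanged). So its perimeter = 87.92 mm. Layer 57 is larger (87.92 vs 60.56 mm).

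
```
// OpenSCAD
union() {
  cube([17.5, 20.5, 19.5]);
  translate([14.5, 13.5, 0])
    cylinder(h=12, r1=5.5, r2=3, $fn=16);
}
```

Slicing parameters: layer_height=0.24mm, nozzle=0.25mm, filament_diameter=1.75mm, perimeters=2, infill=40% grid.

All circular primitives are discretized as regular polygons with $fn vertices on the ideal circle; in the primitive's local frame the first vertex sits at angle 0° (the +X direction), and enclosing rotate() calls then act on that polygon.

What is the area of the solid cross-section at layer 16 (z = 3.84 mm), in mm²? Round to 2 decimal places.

366.83 mm²

At z = 3.84 mm: the cube is present — its section is the full 17.5×20.5 rectangle (area 358.75 mm²); the cone at (14.5, 13.5) (r1=5.5→r2=3) has section circumradius 4.700 here — a regular 16-gon (area = (16/2)·4.700²·sin(360°/16) = 67.63 mm²); Taking the union: the regions partially overlap — summed areas 426.38 mm² minus the doubly-counted overlap 59.55 mm² gives 366.83 mm² — area = 366.83 mm². Overall, the cross-section is a single solid region. Net area = 366.83 mm².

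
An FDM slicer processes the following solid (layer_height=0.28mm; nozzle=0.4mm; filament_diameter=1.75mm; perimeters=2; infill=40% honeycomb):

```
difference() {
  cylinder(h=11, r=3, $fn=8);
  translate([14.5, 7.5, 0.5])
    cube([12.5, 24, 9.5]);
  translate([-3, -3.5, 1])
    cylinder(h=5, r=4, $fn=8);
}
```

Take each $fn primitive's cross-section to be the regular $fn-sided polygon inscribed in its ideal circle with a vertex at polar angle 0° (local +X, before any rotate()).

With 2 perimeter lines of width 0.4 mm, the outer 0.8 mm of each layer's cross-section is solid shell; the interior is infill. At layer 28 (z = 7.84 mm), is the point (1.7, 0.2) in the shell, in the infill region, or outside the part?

infill

At z = 7.84 mm: the cylinder: section is a regular 8-gon, circumradius r=3; the cube at (14.5, 7.5) is present — its section is the full 12.5×24 rectangle; the cylinder at (-3, -3.5) is not intersected at this z (z outside [1, 6]); Subtracting the remaining from the first: starting from the r=3 cylinder, the 12.5×24 cube at (14.5, 7.5) misses the remaining region (no effect) — 1 connected region. Overall, the cross-section is a single solid region. The nearest boundary edge runs (2.12, 2.12)→(3.00, 0.00); distance from the point to it = 1.12 mm. The point is inside the cross-section and 1.12 mm from the nearest boundary — more than the 0.8 mm shell width (2 × 0.4), so it's in the infill interior.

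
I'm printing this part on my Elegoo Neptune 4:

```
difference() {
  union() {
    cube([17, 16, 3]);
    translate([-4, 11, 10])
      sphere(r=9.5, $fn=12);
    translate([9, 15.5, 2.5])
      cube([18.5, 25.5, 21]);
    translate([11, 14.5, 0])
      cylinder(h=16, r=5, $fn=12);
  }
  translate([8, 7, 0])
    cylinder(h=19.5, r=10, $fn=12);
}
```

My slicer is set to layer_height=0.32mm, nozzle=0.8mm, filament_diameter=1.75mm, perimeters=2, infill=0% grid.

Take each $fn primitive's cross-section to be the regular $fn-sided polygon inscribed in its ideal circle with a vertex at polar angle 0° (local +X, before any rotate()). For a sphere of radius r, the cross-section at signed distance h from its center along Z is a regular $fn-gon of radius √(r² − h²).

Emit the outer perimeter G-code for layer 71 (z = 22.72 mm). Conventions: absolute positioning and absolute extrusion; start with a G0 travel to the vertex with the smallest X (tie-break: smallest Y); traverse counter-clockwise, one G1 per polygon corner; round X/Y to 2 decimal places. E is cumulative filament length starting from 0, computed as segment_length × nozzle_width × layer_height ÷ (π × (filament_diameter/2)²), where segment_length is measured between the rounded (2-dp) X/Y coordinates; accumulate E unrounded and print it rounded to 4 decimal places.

G0 X9.00 Y15.50 Z22.72
G1 X27.50 Y15.50 E1.9690
G1 X27.50 Y41.00 E4.6830
G1 X9.00 Y41.00 E6.6520
G1 X9.00 Y15.50 E9.3661

At z = 22.72 mm: the cube is absent (z outside [0, 3]); the sphere at (-4, 11) does not reach this height (|z−center|=12.720 > r=9.5); the cube at (9, 15.5) (footprint 18.5×25.5) is included at this height; the cylinder at (11, 14.5) is absent (z outside [0, 16]); Combining (union): only the 18.5×25.5 cube at (9, 15.5) is present, so the union is just that shape — 1 connected region; the cylinder at (8, 7) is absent (z outside [0, 19.5]); After the difference (first − rest): none of the subtracted shapes is present at this height, so that combined region is unchanged — 1 connected region. The outline is a single polygon with 4 vertices. Extrusion per mm of travel: 0.8 × 0.32 / (π × 0.875²) = 0.106432. Accumulating E over each segment gives final E = 9.3661.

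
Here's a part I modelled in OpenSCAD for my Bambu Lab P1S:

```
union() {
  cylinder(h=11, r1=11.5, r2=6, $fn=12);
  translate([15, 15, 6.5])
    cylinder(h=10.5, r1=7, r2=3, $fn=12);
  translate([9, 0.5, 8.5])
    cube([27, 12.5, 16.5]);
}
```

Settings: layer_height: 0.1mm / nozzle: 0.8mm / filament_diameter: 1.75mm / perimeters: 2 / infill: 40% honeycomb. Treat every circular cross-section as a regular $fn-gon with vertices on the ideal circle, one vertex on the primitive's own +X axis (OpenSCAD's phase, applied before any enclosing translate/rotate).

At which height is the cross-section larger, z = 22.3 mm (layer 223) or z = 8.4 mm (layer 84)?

Layer 223 (z = 22.3): the cone is absent (z outside [0, 11]); the cone at (15, 15) is not intersected at this z (z outside [6.5, 17]); the 27×12.5 cube at (9, 0.5) contributes its full rectangle (area 337.50 mm²); Merging all regions: only the 27×12.5 cube at (9, 0.5) is present, so the union is just that shape — area = 337.50 mm². So its area = 337.50 mm². Layer 84 (z = 8.4): the cone: at t=0.764 of its height the radius interpolates to r₁+(r₂−r₁)t = 7.300, giving a regular 12-gon of that circumradius (area = (12/2)·7.300²·sin(360°/12) = 159.87 mm²); the cone at (15, 15) (r1=7→r2=3) has section circumradius 6.276 here — a regular 12-gon (area = (12/2)·6.276²·sin(360°/12) = 118.17 mm²); the cube at (9, 0.5) is not intersected at this z (z outside [8.5, 25]); Combining (union): the 2 present regions are separate (no shared area or edge), so areas and boundary lengths simply add and each stays a separate island — area = 278.04 mm². So its area = 278.04 mm². Layer 223 is larger (337.50 vs 278.04 mm²).

layer 223 (z = 22.3 mm)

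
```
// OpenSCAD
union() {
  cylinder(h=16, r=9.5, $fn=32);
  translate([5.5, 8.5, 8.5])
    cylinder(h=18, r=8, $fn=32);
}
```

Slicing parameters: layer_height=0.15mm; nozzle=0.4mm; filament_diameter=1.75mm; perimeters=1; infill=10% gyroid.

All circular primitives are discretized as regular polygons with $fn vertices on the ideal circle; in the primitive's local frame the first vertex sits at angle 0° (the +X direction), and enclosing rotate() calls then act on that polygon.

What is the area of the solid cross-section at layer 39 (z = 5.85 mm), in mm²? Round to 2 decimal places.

281.71 mm²

At z = 5.85 mm: the r=9.5 cylinder contributes a regular 32-gon of circumradius 9.5 (area = (32/2)·9.500²·sin(360°/32) = 281.71 mm²); the cylinder at (5.5, 8.5) is absent (z outside [8.5, 26.5]); Taking the union: only the r=9.5 cylinder is present, so the union is just that shape — area = 281.71 mm². Overall, the cross-section is a single solid region. Net area = 281.71 mm².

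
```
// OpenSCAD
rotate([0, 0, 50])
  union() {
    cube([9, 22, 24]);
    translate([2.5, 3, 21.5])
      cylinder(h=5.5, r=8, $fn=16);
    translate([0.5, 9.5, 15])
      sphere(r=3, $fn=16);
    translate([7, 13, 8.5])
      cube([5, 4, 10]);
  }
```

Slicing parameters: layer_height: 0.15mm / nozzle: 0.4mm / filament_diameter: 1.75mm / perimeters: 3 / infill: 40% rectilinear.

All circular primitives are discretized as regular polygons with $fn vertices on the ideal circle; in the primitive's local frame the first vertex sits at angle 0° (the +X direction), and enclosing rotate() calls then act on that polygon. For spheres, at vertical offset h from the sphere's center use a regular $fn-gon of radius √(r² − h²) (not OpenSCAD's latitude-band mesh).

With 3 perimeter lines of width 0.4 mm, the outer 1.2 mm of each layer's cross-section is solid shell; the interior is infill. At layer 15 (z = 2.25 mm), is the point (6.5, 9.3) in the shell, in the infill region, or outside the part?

At z = 2.25 mm: the cube (footprint 9×22) is included at this height; the cylinder at (2.5, 3) is not intersected at this z (z outside [21.5, 27]); the sphere at (0.5, 9.5) is absent (|z−center|=12.750 > r=3); the cube at (7, 13) is not intersected at this z (z outside [8.5, 18.5]); Combining (union): only the 9×22 cube is present, so the union is just that shape — 1 connected region; (rotated 50° about Z; rotation is an isometry so areas/perimeters/island counts are preserved). Overall, the cross-section is a single solid region. Undo the 50° rotation: the query point maps to (11.302, 0.999) in the un-rotated model frame. The nearest boundary edge runs (9.00, 0.00)→(9.00, 22.00); distance from the point to it = 2.30 mm. The point is not inside any of the regions above, so it lies outside the cross-section (2.30 mm from the nearest boundary).

outside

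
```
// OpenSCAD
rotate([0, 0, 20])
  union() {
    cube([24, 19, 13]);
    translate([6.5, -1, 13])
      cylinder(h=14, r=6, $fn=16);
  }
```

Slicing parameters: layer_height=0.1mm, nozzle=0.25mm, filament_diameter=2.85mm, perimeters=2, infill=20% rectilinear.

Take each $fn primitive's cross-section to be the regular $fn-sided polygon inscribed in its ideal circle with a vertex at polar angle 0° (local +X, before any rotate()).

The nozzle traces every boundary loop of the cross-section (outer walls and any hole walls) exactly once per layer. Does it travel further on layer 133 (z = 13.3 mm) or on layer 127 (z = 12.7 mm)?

Layer 133 (z = 13.3): the cube is absent (z outside [0, 13]); the cylinder at (6.5, -1): section is a regular 16-gon, circumradius r=6 (perimeter = 2·16·6.000·sin(180°/16) = 37.46 mm); Taking the union: only the r=6 cylinder at (6.5, -1) is present, so the union is just that shape — boundary = 37.46 mm; (rotated 20° about Z; rotation is an isometry so areas/perimeters/island counts are preserved). So its perimeter = 37.46 mm. Layer 127 (z = 12.7): the cube (footprint 24×19) is included at this height (perimeter 86.00 mm); the cylinder at (6.5, -1) does not reach this height (z outside [13, 27]); Merging all regions: only the 24×19 cube is present, so the union is just that shape — boundary = 86.00 mm; (rotated 20° about Z; rotation is an isometry so areas/perimeters/island counts are preserved). So its perimeter = 86.00 mm. Layer 127 is larger (86.00 vs 37.46 mm).

layer 127 (z = 12.7 mm)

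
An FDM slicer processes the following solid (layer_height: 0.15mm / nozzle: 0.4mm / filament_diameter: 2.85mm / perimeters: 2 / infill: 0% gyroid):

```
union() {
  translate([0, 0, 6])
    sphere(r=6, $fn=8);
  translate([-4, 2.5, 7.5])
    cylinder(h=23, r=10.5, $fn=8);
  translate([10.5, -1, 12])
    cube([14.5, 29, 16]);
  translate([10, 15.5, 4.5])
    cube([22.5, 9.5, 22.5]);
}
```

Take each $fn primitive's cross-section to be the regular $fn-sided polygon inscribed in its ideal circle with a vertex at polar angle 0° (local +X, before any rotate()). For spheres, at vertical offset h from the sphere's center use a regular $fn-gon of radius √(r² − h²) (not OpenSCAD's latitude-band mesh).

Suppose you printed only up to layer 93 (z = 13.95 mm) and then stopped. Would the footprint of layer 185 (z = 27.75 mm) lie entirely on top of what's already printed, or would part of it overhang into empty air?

entirely on top

Compare the two slices. At z = 13.95: the sphere is absent (|z−center|=7.950 > r=6); the cylinder at (-4, 2.5): section is a regular 8-gon, circumradius r=10.5 (area = (8/2)·10.500²·sin(360°/8) = 311.83 mm²); the 14.5×29 cube at (10.5, -1) contributes its full rectangle (area 420.50 mm²); the cube at (10, 15.5) (footprint 22.5×9.5) is included at this height (area 213.75 mm²); Taking the union: the regions partially overlap — summed areas 946.08 mm² minus the doubly-counted overlap 137.75 mm² gives 808.33 mm² — area = 808.33 mm². At z = 27.75: the sphere does not reach this height (|z−center|=21.750 > r=6); the r=10.5 cylinder at (-4, 2.5) contributes a regular 8-gon of circumradius 10.5 (area = (8/2)·10.500²·sin(360°/8) = 311.83 mm²); the cube at (10.5, -1) (footprint 14.5×29) is included at this height (area 420.50 mm²); the cube at (10, 15.5) is not intersected at this z (z outside [4.5, 27]); Taking the union: the 2 present regions are separate (no shared area or edge), so areas and boundary lengths simply add and each stays a separate island — area = 732.33 mm². Checking containment: the cross-section at z = 27.75 is a subset of the cross-section at z = 13.95.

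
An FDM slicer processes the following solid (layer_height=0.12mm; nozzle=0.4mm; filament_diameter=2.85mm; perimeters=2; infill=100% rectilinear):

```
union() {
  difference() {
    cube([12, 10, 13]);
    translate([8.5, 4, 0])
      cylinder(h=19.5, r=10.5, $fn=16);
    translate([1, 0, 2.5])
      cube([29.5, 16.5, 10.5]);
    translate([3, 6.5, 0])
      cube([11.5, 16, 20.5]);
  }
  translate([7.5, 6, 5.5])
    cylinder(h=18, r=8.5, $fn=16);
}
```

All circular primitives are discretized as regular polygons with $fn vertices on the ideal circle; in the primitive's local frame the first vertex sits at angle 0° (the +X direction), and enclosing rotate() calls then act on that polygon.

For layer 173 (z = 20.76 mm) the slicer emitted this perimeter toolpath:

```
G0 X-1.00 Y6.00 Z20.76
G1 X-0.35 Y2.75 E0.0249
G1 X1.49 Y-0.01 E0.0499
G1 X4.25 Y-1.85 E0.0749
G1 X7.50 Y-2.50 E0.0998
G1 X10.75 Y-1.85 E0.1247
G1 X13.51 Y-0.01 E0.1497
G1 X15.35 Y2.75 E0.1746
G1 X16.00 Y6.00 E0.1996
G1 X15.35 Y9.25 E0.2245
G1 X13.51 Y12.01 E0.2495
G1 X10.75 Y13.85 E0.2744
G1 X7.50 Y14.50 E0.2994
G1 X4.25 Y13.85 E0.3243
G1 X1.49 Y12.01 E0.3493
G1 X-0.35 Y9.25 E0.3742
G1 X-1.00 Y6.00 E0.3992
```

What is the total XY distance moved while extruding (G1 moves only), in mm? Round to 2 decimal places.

53.05 mm

Sum the Euclidean lengths of each G1 segment: total = 53.05 mm.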